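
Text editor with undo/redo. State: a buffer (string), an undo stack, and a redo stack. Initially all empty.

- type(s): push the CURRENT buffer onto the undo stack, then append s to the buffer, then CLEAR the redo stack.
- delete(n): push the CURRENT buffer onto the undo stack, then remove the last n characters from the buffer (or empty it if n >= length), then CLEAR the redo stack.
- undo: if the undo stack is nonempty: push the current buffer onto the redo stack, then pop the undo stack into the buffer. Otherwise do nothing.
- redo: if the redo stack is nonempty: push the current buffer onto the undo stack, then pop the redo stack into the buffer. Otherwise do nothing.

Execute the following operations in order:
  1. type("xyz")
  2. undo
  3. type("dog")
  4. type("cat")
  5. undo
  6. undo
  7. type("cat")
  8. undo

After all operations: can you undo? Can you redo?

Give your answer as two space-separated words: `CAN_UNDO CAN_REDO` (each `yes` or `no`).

Answer: no yes

Derivation:
After op 1 (type): buf='xyz' undo_depth=1 redo_depth=0
After op 2 (undo): buf='(empty)' undo_depth=0 redo_depth=1
After op 3 (type): buf='dog' undo_depth=1 redo_depth=0
After op 4 (type): buf='dogcat' undo_depth=2 redo_depth=0
After op 5 (undo): buf='dog' undo_depth=1 redo_depth=1
After op 6 (undo): buf='(empty)' undo_depth=0 redo_depth=2
After op 7 (type): buf='cat' undo_depth=1 redo_depth=0
After op 8 (undo): buf='(empty)' undo_depth=0 redo_depth=1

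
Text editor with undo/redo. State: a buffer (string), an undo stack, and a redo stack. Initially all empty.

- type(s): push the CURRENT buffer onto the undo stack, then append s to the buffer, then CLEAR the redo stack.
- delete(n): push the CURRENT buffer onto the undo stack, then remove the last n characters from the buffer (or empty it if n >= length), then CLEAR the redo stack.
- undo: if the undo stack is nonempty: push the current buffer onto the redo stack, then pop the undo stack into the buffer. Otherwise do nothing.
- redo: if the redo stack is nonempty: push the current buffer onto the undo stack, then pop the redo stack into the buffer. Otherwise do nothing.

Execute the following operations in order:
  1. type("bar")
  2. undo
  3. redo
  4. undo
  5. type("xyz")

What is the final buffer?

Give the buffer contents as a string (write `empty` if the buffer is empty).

Answer: xyz

Derivation:
After op 1 (type): buf='bar' undo_depth=1 redo_depth=0
After op 2 (undo): buf='(empty)' undo_depth=0 redo_depth=1
After op 3 (redo): buf='bar' undo_depth=1 redo_depth=0
After op 4 (undo): buf='(empty)' undo_depth=0 redo_depth=1
After op 5 (type): buf='xyz' undo_depth=1 redo_depth=0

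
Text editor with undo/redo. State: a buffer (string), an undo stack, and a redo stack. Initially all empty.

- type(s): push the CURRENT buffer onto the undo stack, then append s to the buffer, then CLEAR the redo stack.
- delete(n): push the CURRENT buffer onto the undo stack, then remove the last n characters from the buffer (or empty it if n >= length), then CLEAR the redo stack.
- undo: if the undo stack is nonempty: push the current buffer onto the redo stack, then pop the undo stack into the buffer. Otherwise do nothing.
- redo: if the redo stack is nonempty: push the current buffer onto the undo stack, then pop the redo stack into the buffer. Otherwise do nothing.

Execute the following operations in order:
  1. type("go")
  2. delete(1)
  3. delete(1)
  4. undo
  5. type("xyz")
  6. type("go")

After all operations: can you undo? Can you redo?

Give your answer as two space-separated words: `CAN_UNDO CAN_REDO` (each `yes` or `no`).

Answer: yes no

Derivation:
After op 1 (type): buf='go' undo_depth=1 redo_depth=0
After op 2 (delete): buf='g' undo_depth=2 redo_depth=0
After op 3 (delete): buf='(empty)' undo_depth=3 redo_depth=0
After op 4 (undo): buf='g' undo_depth=2 redo_depth=1
After op 5 (type): buf='gxyz' undo_depth=3 redo_depth=0
After op 6 (type): buf='gxyzgo' undo_depth=4 redo_depth=0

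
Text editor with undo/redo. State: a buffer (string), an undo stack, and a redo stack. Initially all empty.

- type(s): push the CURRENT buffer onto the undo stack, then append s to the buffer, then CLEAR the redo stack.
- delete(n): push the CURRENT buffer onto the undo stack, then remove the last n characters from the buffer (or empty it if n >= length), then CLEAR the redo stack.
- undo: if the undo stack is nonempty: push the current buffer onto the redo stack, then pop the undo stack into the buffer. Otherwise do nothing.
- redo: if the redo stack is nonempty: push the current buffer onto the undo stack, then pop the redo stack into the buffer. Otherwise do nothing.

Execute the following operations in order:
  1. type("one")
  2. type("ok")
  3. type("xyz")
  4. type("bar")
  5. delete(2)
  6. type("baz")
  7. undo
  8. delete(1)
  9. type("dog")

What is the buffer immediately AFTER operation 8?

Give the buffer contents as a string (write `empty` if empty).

After op 1 (type): buf='one' undo_depth=1 redo_depth=0
After op 2 (type): buf='oneok' undo_depth=2 redo_depth=0
After op 3 (type): buf='oneokxyz' undo_depth=3 redo_depth=0
After op 4 (type): buf='oneokxyzbar' undo_depth=4 redo_depth=0
After op 5 (delete): buf='oneokxyzb' undo_depth=5 redo_depth=0
After op 6 (type): buf='oneokxyzbbaz' undo_depth=6 redo_depth=0
After op 7 (undo): buf='oneokxyzb' undo_depth=5 redo_depth=1
After op 8 (delete): buf='oneokxyz' undo_depth=6 redo_depth=0

Answer: oneokxyz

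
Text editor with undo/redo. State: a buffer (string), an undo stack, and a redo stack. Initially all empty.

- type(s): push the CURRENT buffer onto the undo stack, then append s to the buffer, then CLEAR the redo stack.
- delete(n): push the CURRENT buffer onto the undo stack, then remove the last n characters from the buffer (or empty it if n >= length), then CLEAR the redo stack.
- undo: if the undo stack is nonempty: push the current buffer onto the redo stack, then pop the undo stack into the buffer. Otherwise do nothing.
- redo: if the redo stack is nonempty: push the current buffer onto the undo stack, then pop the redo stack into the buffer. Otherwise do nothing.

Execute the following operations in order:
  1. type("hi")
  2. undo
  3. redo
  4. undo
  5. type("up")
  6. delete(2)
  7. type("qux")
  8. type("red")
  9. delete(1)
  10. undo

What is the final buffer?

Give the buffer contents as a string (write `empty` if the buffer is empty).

Answer: quxred

Derivation:
After op 1 (type): buf='hi' undo_depth=1 redo_depth=0
After op 2 (undo): buf='(empty)' undo_depth=0 redo_depth=1
After op 3 (redo): buf='hi' undo_depth=1 redo_depth=0
After op 4 (undo): buf='(empty)' undo_depth=0 redo_depth=1
After op 5 (type): buf='up' undo_depth=1 redo_depth=0
After op 6 (delete): buf='(empty)' undo_depth=2 redo_depth=0
After op 7 (type): buf='qux' undo_depth=3 redo_depth=0
After op 8 (type): buf='quxred' undo_depth=4 redo_depth=0
After op 9 (delete): buf='quxre' undo_depth=5 redo_depth=0
After op 10 (undo): buf='quxred' undo_depth=4 redo_depth=1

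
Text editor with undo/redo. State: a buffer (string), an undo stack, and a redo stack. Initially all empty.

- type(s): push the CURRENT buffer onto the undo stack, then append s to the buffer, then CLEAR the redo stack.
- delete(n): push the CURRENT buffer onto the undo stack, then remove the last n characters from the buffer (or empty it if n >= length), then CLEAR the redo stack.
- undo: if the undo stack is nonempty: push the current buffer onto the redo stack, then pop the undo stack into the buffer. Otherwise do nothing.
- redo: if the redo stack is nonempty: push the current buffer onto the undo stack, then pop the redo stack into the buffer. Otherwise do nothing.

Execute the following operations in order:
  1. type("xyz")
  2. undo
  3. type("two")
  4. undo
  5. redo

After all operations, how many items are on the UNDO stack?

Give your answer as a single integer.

After op 1 (type): buf='xyz' undo_depth=1 redo_depth=0
After op 2 (undo): buf='(empty)' undo_depth=0 redo_depth=1
After op 3 (type): buf='two' undo_depth=1 redo_depth=0
After op 4 (undo): buf='(empty)' undo_depth=0 redo_depth=1
After op 5 (redo): buf='two' undo_depth=1 redo_depth=0

Answer: 1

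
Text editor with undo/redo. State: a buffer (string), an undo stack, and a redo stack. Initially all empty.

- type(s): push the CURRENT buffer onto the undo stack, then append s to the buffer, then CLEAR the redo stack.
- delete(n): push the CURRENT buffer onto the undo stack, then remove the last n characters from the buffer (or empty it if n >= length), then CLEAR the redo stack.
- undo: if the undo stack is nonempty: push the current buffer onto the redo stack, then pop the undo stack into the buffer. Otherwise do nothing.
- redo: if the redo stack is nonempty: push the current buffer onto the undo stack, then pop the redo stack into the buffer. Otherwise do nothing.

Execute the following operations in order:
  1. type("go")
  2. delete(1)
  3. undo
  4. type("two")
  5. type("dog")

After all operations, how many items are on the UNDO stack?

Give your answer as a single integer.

After op 1 (type): buf='go' undo_depth=1 redo_depth=0
After op 2 (delete): buf='g' undo_depth=2 redo_depth=0
After op 3 (undo): buf='go' undo_depth=1 redo_depth=1
After op 4 (type): buf='gotwo' undo_depth=2 redo_depth=0
After op 5 (type): buf='gotwodog' undo_depth=3 redo_depth=0

Answer: 3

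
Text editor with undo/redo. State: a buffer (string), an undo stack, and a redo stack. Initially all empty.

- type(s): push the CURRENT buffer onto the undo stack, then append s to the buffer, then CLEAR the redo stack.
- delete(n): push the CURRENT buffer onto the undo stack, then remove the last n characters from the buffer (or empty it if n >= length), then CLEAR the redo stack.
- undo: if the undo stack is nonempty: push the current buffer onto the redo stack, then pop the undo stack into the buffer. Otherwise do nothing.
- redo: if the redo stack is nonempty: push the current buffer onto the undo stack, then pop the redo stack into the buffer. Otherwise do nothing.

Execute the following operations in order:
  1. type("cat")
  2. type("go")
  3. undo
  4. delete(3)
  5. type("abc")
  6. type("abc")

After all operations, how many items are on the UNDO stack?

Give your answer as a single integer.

Answer: 4

Derivation:
After op 1 (type): buf='cat' undo_depth=1 redo_depth=0
After op 2 (type): buf='catgo' undo_depth=2 redo_depth=0
After op 3 (undo): buf='cat' undo_depth=1 redo_depth=1
After op 4 (delete): buf='(empty)' undo_depth=2 redo_depth=0
After op 5 (type): buf='abc' undo_depth=3 redo_depth=0
After op 6 (type): buf='abcabc' undo_depth=4 redo_depth=0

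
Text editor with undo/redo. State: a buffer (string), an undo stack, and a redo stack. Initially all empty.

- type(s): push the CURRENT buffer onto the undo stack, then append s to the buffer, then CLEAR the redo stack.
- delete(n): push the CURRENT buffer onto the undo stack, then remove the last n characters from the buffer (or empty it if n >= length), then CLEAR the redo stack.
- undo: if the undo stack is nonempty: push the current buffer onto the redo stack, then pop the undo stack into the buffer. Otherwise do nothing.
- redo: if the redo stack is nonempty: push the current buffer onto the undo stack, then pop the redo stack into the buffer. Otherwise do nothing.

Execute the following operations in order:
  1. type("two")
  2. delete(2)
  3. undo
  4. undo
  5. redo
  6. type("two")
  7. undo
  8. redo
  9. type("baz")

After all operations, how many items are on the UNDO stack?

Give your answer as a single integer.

After op 1 (type): buf='two' undo_depth=1 redo_depth=0
After op 2 (delete): buf='t' undo_depth=2 redo_depth=0
After op 3 (undo): buf='two' undo_depth=1 redo_depth=1
After op 4 (undo): buf='(empty)' undo_depth=0 redo_depth=2
After op 5 (redo): buf='two' undo_depth=1 redo_depth=1
After op 6 (type): buf='twotwo' undo_depth=2 redo_depth=0
After op 7 (undo): buf='two' undo_depth=1 redo_depth=1
After op 8 (redo): buf='twotwo' undo_depth=2 redo_depth=0
After op 9 (type): buf='twotwobaz' undo_depth=3 redo_depth=0

Answer: 3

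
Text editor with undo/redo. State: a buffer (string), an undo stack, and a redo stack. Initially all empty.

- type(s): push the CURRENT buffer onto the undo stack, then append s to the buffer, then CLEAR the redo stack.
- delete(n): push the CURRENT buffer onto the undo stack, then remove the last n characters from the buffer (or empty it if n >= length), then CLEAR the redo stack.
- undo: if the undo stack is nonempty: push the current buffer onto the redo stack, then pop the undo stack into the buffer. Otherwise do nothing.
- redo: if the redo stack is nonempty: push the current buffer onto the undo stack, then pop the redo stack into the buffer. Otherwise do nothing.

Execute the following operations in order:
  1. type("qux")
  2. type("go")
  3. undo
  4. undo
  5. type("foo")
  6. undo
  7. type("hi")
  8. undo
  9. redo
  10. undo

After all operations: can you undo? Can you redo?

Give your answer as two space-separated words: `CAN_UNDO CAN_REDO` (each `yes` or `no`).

After op 1 (type): buf='qux' undo_depth=1 redo_depth=0
After op 2 (type): buf='quxgo' undo_depth=2 redo_depth=0
After op 3 (undo): buf='qux' undo_depth=1 redo_depth=1
After op 4 (undo): buf='(empty)' undo_depth=0 redo_depth=2
After op 5 (type): buf='foo' undo_depth=1 redo_depth=0
After op 6 (undo): buf='(empty)' undo_depth=0 redo_depth=1
After op 7 (type): buf='hi' undo_depth=1 redo_depth=0
After op 8 (undo): buf='(empty)' undo_depth=0 redo_depth=1
After op 9 (redo): buf='hi' undo_depth=1 redo_depth=0
After op 10 (undo): buf='(empty)' undo_depth=0 redo_depth=1

Answer: no yes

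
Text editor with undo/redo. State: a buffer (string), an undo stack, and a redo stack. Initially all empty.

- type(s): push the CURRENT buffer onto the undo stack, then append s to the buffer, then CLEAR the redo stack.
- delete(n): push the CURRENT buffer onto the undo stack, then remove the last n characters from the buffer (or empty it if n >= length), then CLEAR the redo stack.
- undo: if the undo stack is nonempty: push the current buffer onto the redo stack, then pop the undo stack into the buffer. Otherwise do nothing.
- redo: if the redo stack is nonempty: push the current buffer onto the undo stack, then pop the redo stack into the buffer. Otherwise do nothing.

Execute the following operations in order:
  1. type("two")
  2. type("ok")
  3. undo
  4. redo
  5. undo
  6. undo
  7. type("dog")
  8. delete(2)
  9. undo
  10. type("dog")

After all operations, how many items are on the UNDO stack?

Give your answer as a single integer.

Answer: 2

Derivation:
After op 1 (type): buf='two' undo_depth=1 redo_depth=0
After op 2 (type): buf='twook' undo_depth=2 redo_depth=0
After op 3 (undo): buf='two' undo_depth=1 redo_depth=1
After op 4 (redo): buf='twook' undo_depth=2 redo_depth=0
After op 5 (undo): buf='two' undo_depth=1 redo_depth=1
After op 6 (undo): buf='(empty)' undo_depth=0 redo_depth=2
After op 7 (type): buf='dog' undo_depth=1 redo_depth=0
After op 8 (delete): buf='d' undo_depth=2 redo_depth=0
After op 9 (undo): buf='dog' undo_depth=1 redo_depth=1
After op 10 (type): buf='dogdog' undo_depth=2 redo_depth=0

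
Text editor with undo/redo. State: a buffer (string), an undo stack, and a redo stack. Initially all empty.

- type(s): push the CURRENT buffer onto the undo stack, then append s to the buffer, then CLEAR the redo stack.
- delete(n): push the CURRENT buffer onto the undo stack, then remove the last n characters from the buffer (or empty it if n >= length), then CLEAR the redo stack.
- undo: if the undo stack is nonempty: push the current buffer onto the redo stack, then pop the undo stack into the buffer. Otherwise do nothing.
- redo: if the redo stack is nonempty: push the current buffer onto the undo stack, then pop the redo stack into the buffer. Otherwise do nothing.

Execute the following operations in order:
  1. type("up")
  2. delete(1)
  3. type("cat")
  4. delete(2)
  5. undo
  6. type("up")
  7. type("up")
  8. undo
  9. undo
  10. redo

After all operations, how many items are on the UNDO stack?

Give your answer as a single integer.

After op 1 (type): buf='up' undo_depth=1 redo_depth=0
After op 2 (delete): buf='u' undo_depth=2 redo_depth=0
After op 3 (type): buf='ucat' undo_depth=3 redo_depth=0
After op 4 (delete): buf='uc' undo_depth=4 redo_depth=0
After op 5 (undo): buf='ucat' undo_depth=3 redo_depth=1
After op 6 (type): buf='ucatup' undo_depth=4 redo_depth=0
After op 7 (type): buf='ucatupup' undo_depth=5 redo_depth=0
After op 8 (undo): buf='ucatup' undo_depth=4 redo_depth=1
After op 9 (undo): buf='ucat' undo_depth=3 redo_depth=2
After op 10 (redo): buf='ucatup' undo_depth=4 redo_depth=1

Answer: 4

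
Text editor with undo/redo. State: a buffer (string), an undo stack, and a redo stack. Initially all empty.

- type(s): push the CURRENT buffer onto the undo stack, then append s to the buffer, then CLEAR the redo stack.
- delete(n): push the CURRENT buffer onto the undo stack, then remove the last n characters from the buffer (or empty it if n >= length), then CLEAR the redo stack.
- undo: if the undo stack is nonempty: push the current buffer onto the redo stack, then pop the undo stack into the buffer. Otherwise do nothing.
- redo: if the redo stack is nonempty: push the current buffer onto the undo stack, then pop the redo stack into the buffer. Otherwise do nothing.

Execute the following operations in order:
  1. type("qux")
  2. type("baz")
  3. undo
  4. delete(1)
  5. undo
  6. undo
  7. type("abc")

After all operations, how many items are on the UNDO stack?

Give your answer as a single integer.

After op 1 (type): buf='qux' undo_depth=1 redo_depth=0
After op 2 (type): buf='quxbaz' undo_depth=2 redo_depth=0
After op 3 (undo): buf='qux' undo_depth=1 redo_depth=1
After op 4 (delete): buf='qu' undo_depth=2 redo_depth=0
After op 5 (undo): buf='qux' undo_depth=1 redo_depth=1
After op 6 (undo): buf='(empty)' undo_depth=0 redo_depth=2
After op 7 (type): buf='abc' undo_depth=1 redo_depth=0

Answer: 1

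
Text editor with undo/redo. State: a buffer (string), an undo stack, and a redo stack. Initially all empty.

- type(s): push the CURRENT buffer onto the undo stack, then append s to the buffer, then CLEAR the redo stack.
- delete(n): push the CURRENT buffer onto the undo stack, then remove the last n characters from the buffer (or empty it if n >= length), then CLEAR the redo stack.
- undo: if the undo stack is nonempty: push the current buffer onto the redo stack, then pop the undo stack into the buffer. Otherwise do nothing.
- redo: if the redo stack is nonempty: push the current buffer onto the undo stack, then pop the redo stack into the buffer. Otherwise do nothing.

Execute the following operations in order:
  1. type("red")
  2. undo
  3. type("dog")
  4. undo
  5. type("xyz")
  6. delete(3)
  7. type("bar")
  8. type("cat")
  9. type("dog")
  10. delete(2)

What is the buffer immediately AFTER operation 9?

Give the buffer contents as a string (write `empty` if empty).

Answer: barcatdog

Derivation:
After op 1 (type): buf='red' undo_depth=1 redo_depth=0
After op 2 (undo): buf='(empty)' undo_depth=0 redo_depth=1
After op 3 (type): buf='dog' undo_depth=1 redo_depth=0
After op 4 (undo): buf='(empty)' undo_depth=0 redo_depth=1
After op 5 (type): buf='xyz' undo_depth=1 redo_depth=0
After op 6 (delete): buf='(empty)' undo_depth=2 redo_depth=0
After op 7 (type): buf='bar' undo_depth=3 redo_depth=0
After op 8 (type): buf='barcat' undo_depth=4 redo_depth=0
After op 9 (type): buf='barcatdog' undo_depth=5 redo_depth=0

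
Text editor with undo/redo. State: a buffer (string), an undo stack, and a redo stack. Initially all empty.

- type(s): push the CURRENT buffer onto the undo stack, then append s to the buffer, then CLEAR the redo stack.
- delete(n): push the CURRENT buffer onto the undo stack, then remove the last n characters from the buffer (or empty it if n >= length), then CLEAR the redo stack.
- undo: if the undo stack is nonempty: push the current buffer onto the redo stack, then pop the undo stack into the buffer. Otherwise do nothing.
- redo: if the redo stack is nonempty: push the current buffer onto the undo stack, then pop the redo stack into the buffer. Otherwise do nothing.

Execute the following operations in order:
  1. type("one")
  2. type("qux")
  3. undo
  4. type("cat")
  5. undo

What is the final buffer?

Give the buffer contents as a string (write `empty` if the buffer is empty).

Answer: one

Derivation:
After op 1 (type): buf='one' undo_depth=1 redo_depth=0
After op 2 (type): buf='onequx' undo_depth=2 redo_depth=0
After op 3 (undo): buf='one' undo_depth=1 redo_depth=1
After op 4 (type): buf='onecat' undo_depth=2 redo_depth=0
After op 5 (undo): buf='one' undo_depth=1 redo_depth=1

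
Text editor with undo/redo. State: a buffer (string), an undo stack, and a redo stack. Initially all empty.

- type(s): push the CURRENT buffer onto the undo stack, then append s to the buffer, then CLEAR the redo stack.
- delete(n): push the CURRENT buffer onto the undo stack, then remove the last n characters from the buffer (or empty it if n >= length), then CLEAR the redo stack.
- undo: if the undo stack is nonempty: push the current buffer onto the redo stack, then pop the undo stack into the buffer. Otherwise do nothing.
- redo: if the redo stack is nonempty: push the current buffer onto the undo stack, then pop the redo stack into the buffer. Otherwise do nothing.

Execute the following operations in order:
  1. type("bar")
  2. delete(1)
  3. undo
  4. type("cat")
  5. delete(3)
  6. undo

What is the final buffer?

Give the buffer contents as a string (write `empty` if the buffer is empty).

Answer: barcat

Derivation:
After op 1 (type): buf='bar' undo_depth=1 redo_depth=0
After op 2 (delete): buf='ba' undo_depth=2 redo_depth=0
After op 3 (undo): buf='bar' undo_depth=1 redo_depth=1
After op 4 (type): buf='barcat' undo_depth=2 redo_depth=0
After op 5 (delete): buf='bar' undo_depth=3 redo_depth=0
After op 6 (undo): buf='barcat' undo_depth=2 redo_depth=1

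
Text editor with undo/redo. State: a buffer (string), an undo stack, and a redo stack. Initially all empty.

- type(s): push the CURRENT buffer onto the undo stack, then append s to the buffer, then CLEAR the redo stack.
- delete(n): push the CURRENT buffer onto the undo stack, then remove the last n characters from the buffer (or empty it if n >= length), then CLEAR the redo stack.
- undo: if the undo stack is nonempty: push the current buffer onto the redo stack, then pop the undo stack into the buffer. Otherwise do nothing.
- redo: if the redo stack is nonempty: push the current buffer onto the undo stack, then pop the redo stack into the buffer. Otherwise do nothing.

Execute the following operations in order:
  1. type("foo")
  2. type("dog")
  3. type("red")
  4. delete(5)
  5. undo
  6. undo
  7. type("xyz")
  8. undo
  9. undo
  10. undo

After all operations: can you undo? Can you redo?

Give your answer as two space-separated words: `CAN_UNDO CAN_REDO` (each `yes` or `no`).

Answer: no yes

Derivation:
After op 1 (type): buf='foo' undo_depth=1 redo_depth=0
After op 2 (type): buf='foodog' undo_depth=2 redo_depth=0
After op 3 (type): buf='foodogred' undo_depth=3 redo_depth=0
After op 4 (delete): buf='food' undo_depth=4 redo_depth=0
After op 5 (undo): buf='foodogred' undo_depth=3 redo_depth=1
After op 6 (undo): buf='foodog' undo_depth=2 redo_depth=2
After op 7 (type): buf='foodogxyz' undo_depth=3 redo_depth=0
After op 8 (undo): buf='foodog' undo_depth=2 redo_depth=1
After op 9 (undo): buf='foo' undo_depth=1 redo_depth=2
After op 10 (undo): buf='(empty)' undo_depth=0 redo_depth=3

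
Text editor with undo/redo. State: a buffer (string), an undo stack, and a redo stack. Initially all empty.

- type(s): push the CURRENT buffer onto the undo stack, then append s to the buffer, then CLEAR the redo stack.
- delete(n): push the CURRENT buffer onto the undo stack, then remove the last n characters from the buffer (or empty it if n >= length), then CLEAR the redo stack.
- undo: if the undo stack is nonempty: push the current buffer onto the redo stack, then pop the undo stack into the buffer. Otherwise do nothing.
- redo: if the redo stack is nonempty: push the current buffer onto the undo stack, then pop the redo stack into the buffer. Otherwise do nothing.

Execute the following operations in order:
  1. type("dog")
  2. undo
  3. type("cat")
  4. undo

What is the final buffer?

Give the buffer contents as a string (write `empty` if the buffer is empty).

After op 1 (type): buf='dog' undo_depth=1 redo_depth=0
After op 2 (undo): buf='(empty)' undo_depth=0 redo_depth=1
After op 3 (type): buf='cat' undo_depth=1 redo_depth=0
After op 4 (undo): buf='(empty)' undo_depth=0 redo_depth=1

Answer: empty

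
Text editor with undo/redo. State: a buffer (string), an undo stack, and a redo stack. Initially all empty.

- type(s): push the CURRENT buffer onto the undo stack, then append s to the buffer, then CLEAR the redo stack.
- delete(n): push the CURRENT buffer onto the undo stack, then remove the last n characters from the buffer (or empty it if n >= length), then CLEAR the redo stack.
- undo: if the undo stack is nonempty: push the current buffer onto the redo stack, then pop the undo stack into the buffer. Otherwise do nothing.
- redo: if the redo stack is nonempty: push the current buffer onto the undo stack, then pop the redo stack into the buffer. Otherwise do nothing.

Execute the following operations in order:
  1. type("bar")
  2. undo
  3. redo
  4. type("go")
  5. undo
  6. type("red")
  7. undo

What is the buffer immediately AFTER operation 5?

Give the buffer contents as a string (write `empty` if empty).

Answer: bar

Derivation:
After op 1 (type): buf='bar' undo_depth=1 redo_depth=0
After op 2 (undo): buf='(empty)' undo_depth=0 redo_depth=1
After op 3 (redo): buf='bar' undo_depth=1 redo_depth=0
After op 4 (type): buf='bargo' undo_depth=2 redo_depth=0
After op 5 (undo): buf='bar' undo_depth=1 redo_depth=1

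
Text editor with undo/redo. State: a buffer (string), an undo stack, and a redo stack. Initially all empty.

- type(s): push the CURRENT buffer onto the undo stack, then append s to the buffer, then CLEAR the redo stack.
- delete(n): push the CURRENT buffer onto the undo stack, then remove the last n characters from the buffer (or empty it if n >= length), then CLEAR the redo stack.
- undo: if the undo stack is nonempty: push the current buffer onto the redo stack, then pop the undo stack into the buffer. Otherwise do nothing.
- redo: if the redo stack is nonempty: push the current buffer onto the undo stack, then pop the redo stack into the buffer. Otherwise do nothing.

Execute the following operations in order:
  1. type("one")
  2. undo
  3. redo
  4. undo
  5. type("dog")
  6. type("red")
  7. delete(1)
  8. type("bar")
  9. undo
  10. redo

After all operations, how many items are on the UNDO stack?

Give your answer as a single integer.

Answer: 4

Derivation:
After op 1 (type): buf='one' undo_depth=1 redo_depth=0
After op 2 (undo): buf='(empty)' undo_depth=0 redo_depth=1
After op 3 (redo): buf='one' undo_depth=1 redo_depth=0
After op 4 (undo): buf='(empty)' undo_depth=0 redo_depth=1
After op 5 (type): buf='dog' undo_depth=1 redo_depth=0
After op 6 (type): buf='dogred' undo_depth=2 redo_depth=0
After op 7 (delete): buf='dogre' undo_depth=3 redo_depth=0
After op 8 (type): buf='dogrebar' undo_depth=4 redo_depth=0
After op 9 (undo): buf='dogre' undo_depth=3 redo_depth=1
After op 10 (redo): buf='dogrebar' undo_depth=4 redo_depth=0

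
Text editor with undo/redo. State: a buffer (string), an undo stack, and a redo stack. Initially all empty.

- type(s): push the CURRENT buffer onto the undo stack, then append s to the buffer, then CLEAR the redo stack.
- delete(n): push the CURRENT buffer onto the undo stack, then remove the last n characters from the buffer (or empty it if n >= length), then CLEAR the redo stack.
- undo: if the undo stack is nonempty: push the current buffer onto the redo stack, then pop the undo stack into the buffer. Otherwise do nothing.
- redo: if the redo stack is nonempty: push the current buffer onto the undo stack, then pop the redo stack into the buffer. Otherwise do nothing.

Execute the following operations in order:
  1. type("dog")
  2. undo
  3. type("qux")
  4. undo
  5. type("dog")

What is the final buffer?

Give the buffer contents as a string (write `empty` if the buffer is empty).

Answer: dog

Derivation:
After op 1 (type): buf='dog' undo_depth=1 redo_depth=0
After op 2 (undo): buf='(empty)' undo_depth=0 redo_depth=1
After op 3 (type): buf='qux' undo_depth=1 redo_depth=0
After op 4 (undo): buf='(empty)' undo_depth=0 redo_depth=1
After op 5 (type): buf='dog' undo_depth=1 redo_depth=0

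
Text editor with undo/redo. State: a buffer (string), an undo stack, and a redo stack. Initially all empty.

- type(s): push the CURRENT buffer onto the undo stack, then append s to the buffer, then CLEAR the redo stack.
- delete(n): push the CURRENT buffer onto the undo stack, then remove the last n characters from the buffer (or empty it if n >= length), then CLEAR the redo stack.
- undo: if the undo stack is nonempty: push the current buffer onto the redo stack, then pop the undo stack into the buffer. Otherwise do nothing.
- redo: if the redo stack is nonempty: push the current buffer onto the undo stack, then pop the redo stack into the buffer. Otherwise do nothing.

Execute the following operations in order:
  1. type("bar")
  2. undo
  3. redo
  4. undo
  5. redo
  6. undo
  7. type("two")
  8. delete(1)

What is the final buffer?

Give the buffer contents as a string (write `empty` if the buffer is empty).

After op 1 (type): buf='bar' undo_depth=1 redo_depth=0
After op 2 (undo): buf='(empty)' undo_depth=0 redo_depth=1
After op 3 (redo): buf='bar' undo_depth=1 redo_depth=0
After op 4 (undo): buf='(empty)' undo_depth=0 redo_depth=1
After op 5 (redo): buf='bar' undo_depth=1 redo_depth=0
After op 6 (undo): buf='(empty)' undo_depth=0 redo_depth=1
After op 7 (type): buf='two' undo_depth=1 redo_depth=0
After op 8 (delete): buf='tw' undo_depth=2 redo_depth=0

Answer: tw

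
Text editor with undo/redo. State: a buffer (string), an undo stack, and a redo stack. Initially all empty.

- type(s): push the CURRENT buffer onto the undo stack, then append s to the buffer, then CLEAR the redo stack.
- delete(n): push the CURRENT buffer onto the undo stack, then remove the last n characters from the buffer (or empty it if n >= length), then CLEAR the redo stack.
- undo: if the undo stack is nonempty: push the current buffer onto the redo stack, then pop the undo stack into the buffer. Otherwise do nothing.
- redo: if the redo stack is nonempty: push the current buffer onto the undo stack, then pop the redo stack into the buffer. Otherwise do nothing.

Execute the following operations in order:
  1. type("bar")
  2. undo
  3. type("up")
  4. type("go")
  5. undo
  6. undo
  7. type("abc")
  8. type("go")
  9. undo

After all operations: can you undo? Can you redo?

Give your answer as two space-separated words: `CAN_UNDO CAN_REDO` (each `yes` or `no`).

Answer: yes yes

Derivation:
After op 1 (type): buf='bar' undo_depth=1 redo_depth=0
After op 2 (undo): buf='(empty)' undo_depth=0 redo_depth=1
After op 3 (type): buf='up' undo_depth=1 redo_depth=0
After op 4 (type): buf='upgo' undo_depth=2 redo_depth=0
After op 5 (undo): buf='up' undo_depth=1 redo_depth=1
After op 6 (undo): buf='(empty)' undo_depth=0 redo_depth=2
After op 7 (type): buf='abc' undo_depth=1 redo_depth=0
After op 8 (type): buf='abcgo' undo_depth=2 redo_depth=0
After op 9 (undo): buf='abc' undo_depth=1 redo_depth=1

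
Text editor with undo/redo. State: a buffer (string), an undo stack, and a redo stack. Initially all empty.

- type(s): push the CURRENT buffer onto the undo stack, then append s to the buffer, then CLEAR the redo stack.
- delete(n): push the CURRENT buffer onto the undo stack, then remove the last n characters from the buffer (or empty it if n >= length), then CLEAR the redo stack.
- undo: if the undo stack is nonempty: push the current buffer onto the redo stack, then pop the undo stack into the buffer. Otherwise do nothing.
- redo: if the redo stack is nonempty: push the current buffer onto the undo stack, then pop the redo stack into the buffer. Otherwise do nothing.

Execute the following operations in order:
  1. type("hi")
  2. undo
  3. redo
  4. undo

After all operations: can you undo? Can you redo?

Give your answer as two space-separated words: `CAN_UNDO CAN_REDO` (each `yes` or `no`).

After op 1 (type): buf='hi' undo_depth=1 redo_depth=0
After op 2 (undo): buf='(empty)' undo_depth=0 redo_depth=1
After op 3 (redo): buf='hi' undo_depth=1 redo_depth=0
After op 4 (undo): buf='(empty)' undo_depth=0 redo_depth=1

Answer: no yes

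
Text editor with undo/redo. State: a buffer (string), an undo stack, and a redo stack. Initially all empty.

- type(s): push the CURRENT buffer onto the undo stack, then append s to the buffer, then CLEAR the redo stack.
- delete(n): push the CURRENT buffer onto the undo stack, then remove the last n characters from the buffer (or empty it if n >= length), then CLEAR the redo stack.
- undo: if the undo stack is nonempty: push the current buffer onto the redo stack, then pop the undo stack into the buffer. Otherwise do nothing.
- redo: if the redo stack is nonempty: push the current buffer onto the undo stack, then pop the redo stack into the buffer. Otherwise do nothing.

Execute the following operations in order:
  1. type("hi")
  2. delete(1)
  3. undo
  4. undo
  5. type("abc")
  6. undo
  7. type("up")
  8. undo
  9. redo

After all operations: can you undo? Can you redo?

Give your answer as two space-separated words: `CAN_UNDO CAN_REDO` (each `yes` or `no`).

After op 1 (type): buf='hi' undo_depth=1 redo_depth=0
After op 2 (delete): buf='h' undo_depth=2 redo_depth=0
After op 3 (undo): buf='hi' undo_depth=1 redo_depth=1
After op 4 (undo): buf='(empty)' undo_depth=0 redo_depth=2
After op 5 (type): buf='abc' undo_depth=1 redo_depth=0
After op 6 (undo): buf='(empty)' undo_depth=0 redo_depth=1
After op 7 (type): buf='up' undo_depth=1 redo_depth=0
After op 8 (undo): buf='(empty)' undo_depth=0 redo_depth=1
After op 9 (redo): buf='up' undo_depth=1 redo_depth=0

Answer: yes no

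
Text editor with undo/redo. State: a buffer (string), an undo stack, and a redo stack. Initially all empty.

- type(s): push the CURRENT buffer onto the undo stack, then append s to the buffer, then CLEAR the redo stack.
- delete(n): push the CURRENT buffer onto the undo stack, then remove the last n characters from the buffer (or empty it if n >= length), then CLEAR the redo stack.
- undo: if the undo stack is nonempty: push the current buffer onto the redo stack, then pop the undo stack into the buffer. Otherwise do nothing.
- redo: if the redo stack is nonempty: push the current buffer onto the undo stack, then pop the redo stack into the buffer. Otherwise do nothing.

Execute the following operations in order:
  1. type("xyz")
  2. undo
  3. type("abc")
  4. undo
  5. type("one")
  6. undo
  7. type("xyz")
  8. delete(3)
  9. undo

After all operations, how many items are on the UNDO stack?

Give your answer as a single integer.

After op 1 (type): buf='xyz' undo_depth=1 redo_depth=0
After op 2 (undo): buf='(empty)' undo_depth=0 redo_depth=1
After op 3 (type): buf='abc' undo_depth=1 redo_depth=0
After op 4 (undo): buf='(empty)' undo_depth=0 redo_depth=1
After op 5 (type): buf='one' undo_depth=1 redo_depth=0
After op 6 (undo): buf='(empty)' undo_depth=0 redo_depth=1
After op 7 (type): buf='xyz' undo_depth=1 redo_depth=0
After op 8 (delete): buf='(empty)' undo_depth=2 redo_depth=0
After op 9 (undo): buf='xyz' undo_depth=1 redo_depth=1

Answer: 1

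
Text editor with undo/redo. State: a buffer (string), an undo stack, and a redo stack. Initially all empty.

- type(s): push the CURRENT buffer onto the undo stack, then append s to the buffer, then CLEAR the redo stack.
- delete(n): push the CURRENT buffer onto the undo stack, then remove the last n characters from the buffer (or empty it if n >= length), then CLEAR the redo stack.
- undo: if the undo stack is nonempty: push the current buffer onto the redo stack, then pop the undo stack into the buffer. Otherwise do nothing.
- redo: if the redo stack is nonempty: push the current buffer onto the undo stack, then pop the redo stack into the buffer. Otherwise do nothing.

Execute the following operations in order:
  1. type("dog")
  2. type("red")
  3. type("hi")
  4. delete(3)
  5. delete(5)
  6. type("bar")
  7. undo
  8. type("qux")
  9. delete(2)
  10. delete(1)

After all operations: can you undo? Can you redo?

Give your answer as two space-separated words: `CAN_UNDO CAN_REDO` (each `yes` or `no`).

Answer: yes no

Derivation:
After op 1 (type): buf='dog' undo_depth=1 redo_depth=0
After op 2 (type): buf='dogred' undo_depth=2 redo_depth=0
After op 3 (type): buf='dogredhi' undo_depth=3 redo_depth=0
After op 4 (delete): buf='dogre' undo_depth=4 redo_depth=0
After op 5 (delete): buf='(empty)' undo_depth=5 redo_depth=0
After op 6 (type): buf='bar' undo_depth=6 redo_depth=0
After op 7 (undo): buf='(empty)' undo_depth=5 redo_depth=1
After op 8 (type): buf='qux' undo_depth=6 redo_depth=0
After op 9 (delete): buf='q' undo_depth=7 redo_depth=0
After op 10 (delete): buf='(empty)' undo_depth=8 redo_depth=0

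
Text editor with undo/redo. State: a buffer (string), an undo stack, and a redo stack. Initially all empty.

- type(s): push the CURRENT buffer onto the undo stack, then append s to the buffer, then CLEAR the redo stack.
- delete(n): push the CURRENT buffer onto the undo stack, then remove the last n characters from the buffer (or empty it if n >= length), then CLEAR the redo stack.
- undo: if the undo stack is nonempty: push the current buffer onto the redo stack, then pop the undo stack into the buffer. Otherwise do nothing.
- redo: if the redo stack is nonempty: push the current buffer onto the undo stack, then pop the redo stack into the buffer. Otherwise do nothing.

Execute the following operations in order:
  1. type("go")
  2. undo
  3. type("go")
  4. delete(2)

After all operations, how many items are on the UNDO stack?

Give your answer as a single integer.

After op 1 (type): buf='go' undo_depth=1 redo_depth=0
After op 2 (undo): buf='(empty)' undo_depth=0 redo_depth=1
After op 3 (type): buf='go' undo_depth=1 redo_depth=0
After op 4 (delete): buf='(empty)' undo_depth=2 redo_depth=0

Answer: 2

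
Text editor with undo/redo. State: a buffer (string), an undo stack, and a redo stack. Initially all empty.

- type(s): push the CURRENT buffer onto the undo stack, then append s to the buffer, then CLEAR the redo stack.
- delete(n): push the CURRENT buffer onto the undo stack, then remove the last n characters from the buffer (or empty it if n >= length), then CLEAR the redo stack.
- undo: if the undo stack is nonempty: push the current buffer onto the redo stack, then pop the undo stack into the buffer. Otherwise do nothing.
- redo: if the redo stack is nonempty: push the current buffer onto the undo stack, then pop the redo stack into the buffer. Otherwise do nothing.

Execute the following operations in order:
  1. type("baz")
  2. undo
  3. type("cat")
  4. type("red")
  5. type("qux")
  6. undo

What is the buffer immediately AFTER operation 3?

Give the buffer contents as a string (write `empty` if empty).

Answer: cat

Derivation:
After op 1 (type): buf='baz' undo_depth=1 redo_depth=0
After op 2 (undo): buf='(empty)' undo_depth=0 redo_depth=1
After op 3 (type): buf='cat' undo_depth=1 redo_depth=0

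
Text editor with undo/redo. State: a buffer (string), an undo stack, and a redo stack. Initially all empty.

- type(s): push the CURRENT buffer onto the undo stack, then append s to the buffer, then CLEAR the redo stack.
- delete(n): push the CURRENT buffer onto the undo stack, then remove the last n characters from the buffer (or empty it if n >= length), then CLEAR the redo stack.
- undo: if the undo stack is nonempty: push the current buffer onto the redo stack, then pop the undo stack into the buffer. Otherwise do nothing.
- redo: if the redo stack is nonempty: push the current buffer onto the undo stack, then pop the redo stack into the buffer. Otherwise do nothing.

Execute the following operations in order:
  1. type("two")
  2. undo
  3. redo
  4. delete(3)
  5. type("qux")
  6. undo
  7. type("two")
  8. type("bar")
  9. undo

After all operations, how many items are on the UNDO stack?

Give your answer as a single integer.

After op 1 (type): buf='two' undo_depth=1 redo_depth=0
After op 2 (undo): buf='(empty)' undo_depth=0 redo_depth=1
After op 3 (redo): buf='two' undo_depth=1 redo_depth=0
After op 4 (delete): buf='(empty)' undo_depth=2 redo_depth=0
After op 5 (type): buf='qux' undo_depth=3 redo_depth=0
After op 6 (undo): buf='(empty)' undo_depth=2 redo_depth=1
After op 7 (type): buf='two' undo_depth=3 redo_depth=0
After op 8 (type): buf='twobar' undo_depth=4 redo_depth=0
After op 9 (undo): buf='two' undo_depth=3 redo_depth=1

Answer: 3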